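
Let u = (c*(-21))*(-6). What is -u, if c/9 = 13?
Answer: -14742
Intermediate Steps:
c = 117 (c = 9*13 = 117)
u = 14742 (u = (117*(-21))*(-6) = -2457*(-6) = 14742)
-u = -1*14742 = -14742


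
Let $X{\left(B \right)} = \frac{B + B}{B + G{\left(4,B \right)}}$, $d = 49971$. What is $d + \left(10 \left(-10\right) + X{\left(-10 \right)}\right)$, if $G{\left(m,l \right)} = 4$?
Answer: $\frac{149623}{3} \approx 49874.0$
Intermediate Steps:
$X{\left(B \right)} = \frac{2 B}{4 + B}$ ($X{\left(B \right)} = \frac{B + B}{B + 4} = \frac{2 B}{4 + B}$)
$d + \left(10 \left(-10\right) + X{\left(-10 \right)}\right) = 49971 + \left(10 \left(-10\right) + 2 \left(-10\right) \frac{1}{4 - 10}\right) = 49971 - \left(100 + \frac{20}{-6}\right) = 49971 - \left(100 + 20 \left(- \frac{1}{6}\right)\right) = 49971 + \left(-100 + \frac{10}{3}\right) = 49971 - \frac{290}{3} = \frac{149623}{3}$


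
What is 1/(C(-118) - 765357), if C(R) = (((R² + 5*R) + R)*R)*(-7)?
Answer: 1/10151059 ≈ 9.8512e-8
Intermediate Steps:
C(R) = -7*R*(R² + 6*R) (C(R) = ((R² + 6*R)*R)*(-7) = (R*(R² + 6*R))*(-7) = -7*R*(R² + 6*R))
1/(C(-118) - 765357) = 1/(7*(-118)²*(-6 - 1*(-118)) - 765357) = 1/(7*13924*(-6 + 118) - 765357) = 1/(7*13924*112 - 765357) = 1/(10916416 - 765357) = 1/10151059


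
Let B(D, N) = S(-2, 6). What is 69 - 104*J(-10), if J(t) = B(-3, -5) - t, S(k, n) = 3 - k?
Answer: -1491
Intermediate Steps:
B(D, N) = 5 (B(D, N) = 3 - 1*(-2) = 3 + 2 = 5)
J(t) = 5 - t
69 - 104*J(-10) = 69 - 104*(5 - 1*(-10)) = 69 - 104*(5 + 10) = 69 - 104*15 = 69 - 1560 = -1491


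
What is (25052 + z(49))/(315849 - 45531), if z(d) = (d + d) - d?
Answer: 8367/90106 ≈ 0.092857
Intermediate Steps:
z(d) = d (z(d) = 2*d - d = d)
(25052 + z(49))/(315849 - 45531) = (25052 + 49)/(315849 - 45531) = 25101/270318 = 25101*(1/270318) = 8367/90106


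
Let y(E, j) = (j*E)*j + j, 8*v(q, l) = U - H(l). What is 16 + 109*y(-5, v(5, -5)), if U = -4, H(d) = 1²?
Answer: -16961/64 ≈ -265.02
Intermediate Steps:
H(d) = 1
v(q, l) = -5/8 (v(q, l) = (-4 - 1*1)/8 = (-4 - 1)/8 = (⅛)*(-5) = -5/8)
y(E, j) = j + E*j² (y(E, j) = (E*j)*j + j = E*j² + j = j + E*j²)
16 + 109*y(-5, v(5, -5)) = 16 + 109*(-5*(1 - 5*(-5/8))/8) = 16 + 109*(-5*(1 + 25/8)/8) = 16 + 109*(-5/8*33/8) = 16 + 109*(-165/64) = 16 - 17985/64 = -16961/64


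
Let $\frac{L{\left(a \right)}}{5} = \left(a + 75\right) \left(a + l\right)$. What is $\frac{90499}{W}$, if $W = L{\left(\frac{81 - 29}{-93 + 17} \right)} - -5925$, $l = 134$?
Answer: $\frac{32670139}{20021905} \approx 1.6317$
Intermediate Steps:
$L{\left(a \right)} = 5 \left(75 + a\right) \left(134 + a\right)$ ($L{\left(a \right)} = 5 \left(a + 75\right) \left(a + 134\right) = 5 \left(75 + a\right) \left(134 + a\right)$)
$W = \frac{20021905}{361}$ ($W = \left(50250 + 5 \left(\frac{81 - 29}{-93 + 17}\right)^{2} + 1045 \frac{81 - 29}{-93 + 17}\right) - -5925 = \left(50250 + 5 \left(\frac{52}{-76}\right)^{2} + 1045 \frac{52}{-76}\right) + 5925 = \left(50250 + 5 \left(52 \left(- \frac{1}{76}\right)\right)^{2} + 1045 \cdot 52 \left(- \frac{1}{76}\right)\right) + 5925 = \left(50250 + 5 \left(- \frac{13}{19}\right)^{2} + 1045 \left(- \frac{13}{19}\right)\right) + 5925 = \left(50250 + 5 \cdot \frac{169}{361} - 715\right) + 5925 = \left(50250 + \frac{845}{361} - 715\right) + 5925 = \frac{17882980}{361} + 5925 = \frac{20021905}{361} \approx 55462.0$)
$\frac{90499}{W} = \frac{90499}{\frac{20021905}{361}} = 90499 \cdot \frac{361}{20021905} = \frac{32670139}{20021905}$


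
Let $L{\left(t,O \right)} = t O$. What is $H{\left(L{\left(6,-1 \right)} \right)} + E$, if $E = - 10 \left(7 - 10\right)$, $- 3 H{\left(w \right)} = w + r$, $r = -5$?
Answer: $\frac{101}{3} \approx 33.667$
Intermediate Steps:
$L{\left(t,O \right)} = O t$
$H{\left(w \right)} = \frac{5}{3} - \frac{w}{3}$ ($H{\left(w \right)} = - \frac{w - 5}{3} = - \frac{-5 + w}{3} = \frac{5}{3} - \frac{w}{3}$)
$E = 30$ ($E = \left(-10\right) \left(-3\right) = 30$)
$H{\left(L{\left(6,-1 \right)} \right)} + E = \left(\frac{5}{3} - \frac{\left(-1\right) 6}{3}\right) + 30 = \left(\frac{5}{3} - -2\right) + 30 = \left(\frac{5}{3} + 2\right) + 30 = \frac{11}{3} + 30 = \frac{101}{3}$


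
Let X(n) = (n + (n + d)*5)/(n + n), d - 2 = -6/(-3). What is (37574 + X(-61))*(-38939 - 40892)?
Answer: -182987580397/61 ≈ -2.9998e+9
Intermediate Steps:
d = 4 (d = 2 - 6/(-3) = 2 - 6*(-1/3) = 2 + 2 = 4)
X(n) = (20 + 6*n)/(2*n) (X(n) = (n + (n + 4)*5)/(n + n) = (n + (4 + n)*5)/((2*n)) = (n + (20 + 5*n))*(1/(2*n)) = (20 + 6*n)*(1/(2*n)) = (20 + 6*n)/(2*n))
(37574 + X(-61))*(-38939 - 40892) = (37574 + (3 + 10/(-61)))*(-38939 - 40892) = (37574 + (3 + 10*(-1/61)))*(-79831) = (37574 + (3 - 10/61))*(-79831) = (37574 + 173/61)*(-79831) = (2292187/61)*(-79831) = -182987580397/61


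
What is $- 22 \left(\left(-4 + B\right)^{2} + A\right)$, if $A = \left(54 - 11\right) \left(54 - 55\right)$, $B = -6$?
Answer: $-1254$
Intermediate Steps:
$A = -43$ ($A = 43 \left(-1\right) = -43$)
$- 22 \left(\left(-4 + B\right)^{2} + A\right) = - 22 \left(\left(-4 - 6\right)^{2} - 43\right) = - 22 \left(\left(-10\right)^{2} - 43\right) = - 22 \left(100 - 43\right) = \left(-22\right) 57 = -1254$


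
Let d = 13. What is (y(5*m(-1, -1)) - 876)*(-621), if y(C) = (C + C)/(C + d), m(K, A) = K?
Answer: 2179089/4 ≈ 5.4477e+5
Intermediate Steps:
y(C) = 2*C/(13 + C) (y(C) = (C + C)/(C + 13) = (2*C)/(13 + C) = 2*C/(13 + C))
(y(5*m(-1, -1)) - 876)*(-621) = (2*(5*(-1))/(13 + 5*(-1)) - 876)*(-621) = (2*(-5)/(13 - 5) - 876)*(-621) = (2*(-5)/8 - 876)*(-621) = (2*(-5)*(1/8) - 876)*(-621) = (-5/4 - 876)*(-621) = -3509/4*(-621) = 2179089/4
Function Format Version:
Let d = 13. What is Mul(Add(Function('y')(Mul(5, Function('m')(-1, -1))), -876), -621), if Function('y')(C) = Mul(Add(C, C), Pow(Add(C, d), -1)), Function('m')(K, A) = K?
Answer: Rational(2179089, 4) ≈ 5.4477e+5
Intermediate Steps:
Function('y')(C) = Mul(2, C, Pow(Add(13, C), -1)) (Function('y')(C) = Mul(Add(C, C), Pow(Add(C, 13), -1)) = Mul(Mul(2, C), Pow(Add(13, C), -1)) = Mul(2, C, Pow(Add(13, C), -1)))
Mul(Add(Function('y')(Mul(5, Function('m')(-1, -1))), -876), -621) = Mul(Add(Mul(2, Mul(5, -1), Pow(Add(13, Mul(5, -1)), -1)), -876), -621) = Mul(Add(Mul(2, -5, Pow(Add(13, -5), -1)), -876), -621) = Mul(Add(Mul(2, -5, Pow(8, -1)), -876), -621) = Mul(Add(Mul(2, -5, Rational(1, 8)), -876), -621) = Mul(Add(Rational(-5, 4), -876), -621) = Mul(Rational(-3509, 4), -621) = Rational(2179089, 4)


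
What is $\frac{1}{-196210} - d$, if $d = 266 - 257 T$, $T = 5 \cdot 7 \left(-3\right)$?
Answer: $- \frac{5346918711}{196210} \approx -27251.0$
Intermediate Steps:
$T = -105$ ($T = 35 \left(-3\right) = -105$)
$d = 27251$ ($d = 266 - -26985 = 266 + 26985 = 27251$)
$\frac{1}{-196210} - d = \frac{1}{-196210} - 27251 = - \frac{1}{196210} - 27251 = - \frac{5346918711}{196210}$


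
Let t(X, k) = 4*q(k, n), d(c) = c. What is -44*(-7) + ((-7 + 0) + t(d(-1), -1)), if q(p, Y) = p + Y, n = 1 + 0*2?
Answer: 301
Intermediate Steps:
n = 1 (n = 1 + 0 = 1)
q(p, Y) = Y + p
t(X, k) = 4 + 4*k (t(X, k) = 4*(1 + k) = 4 + 4*k)
-44*(-7) + ((-7 + 0) + t(d(-1), -1)) = -44*(-7) + ((-7 + 0) + (4 + 4*(-1))) = 308 + (-7 + (4 - 4)) = 308 + (-7 + 0) = 308 - 7 = 301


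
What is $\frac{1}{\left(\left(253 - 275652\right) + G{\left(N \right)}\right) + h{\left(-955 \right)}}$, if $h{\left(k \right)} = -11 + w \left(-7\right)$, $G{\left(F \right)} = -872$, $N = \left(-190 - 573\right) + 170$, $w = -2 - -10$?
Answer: $- \frac{1}{276338} \approx -3.6188 \cdot 10^{-6}$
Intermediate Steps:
$w = 8$ ($w = -2 + 10 = 8$)
$N = -593$ ($N = -763 + 170 = -593$)
$h{\left(k \right)} = -67$ ($h{\left(k \right)} = -11 + 8 \left(-7\right) = -11 - 56 = -67$)
$\frac{1}{\left(\left(253 - 275652\right) + G{\left(N \right)}\right) + h{\left(-955 \right)}} = \frac{1}{\left(\left(253 - 275652\right) - 872\right) - 67} = \frac{1}{\left(-275399 - 872\right) - 67} = \frac{1}{-276271 - 67} = \frac{1}{-276338} = - \frac{1}{276338}$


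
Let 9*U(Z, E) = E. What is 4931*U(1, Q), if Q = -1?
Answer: -4931/9 ≈ -547.89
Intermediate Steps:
U(Z, E) = E/9
4931*U(1, Q) = 4931*((⅑)*(-1)) = 4931*(-⅑) = -4931/9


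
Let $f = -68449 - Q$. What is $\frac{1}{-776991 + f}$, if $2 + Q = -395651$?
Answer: $- \frac{1}{449787} \approx -2.2233 \cdot 10^{-6}$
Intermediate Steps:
$Q = -395653$ ($Q = -2 - 395651 = -395653$)
$f = 327204$ ($f = -68449 - -395653 = -68449 + 395653 = 327204$)
$\frac{1}{-776991 + f} = \frac{1}{-776991 + 327204} = \frac{1}{-449787} = - \frac{1}{449787}$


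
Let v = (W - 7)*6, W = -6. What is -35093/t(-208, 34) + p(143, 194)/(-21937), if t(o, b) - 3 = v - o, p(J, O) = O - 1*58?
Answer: -40518591/153559 ≈ -263.86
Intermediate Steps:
p(J, O) = -58 + O (p(J, O) = O - 58 = -58 + O)
v = -78 (v = (-6 - 7)*6 = -13*6 = -78)
t(o, b) = -75 - o (t(o, b) = 3 + (-78 - o) = -75 - o)
-35093/t(-208, 34) + p(143, 194)/(-21937) = -35093/(-75 - 1*(-208)) + (-58 + 194)/(-21937) = -35093/(-75 + 208) + 136*(-1/21937) = -35093/133 - 136/21937 = -35093*1/133 - 136/21937 = -1847/7 - 136/21937 = -40518591/153559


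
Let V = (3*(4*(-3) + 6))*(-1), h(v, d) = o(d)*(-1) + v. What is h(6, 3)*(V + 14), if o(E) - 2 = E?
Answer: 32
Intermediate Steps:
o(E) = 2 + E
h(v, d) = -2 + v - d (h(v, d) = (2 + d)*(-1) + v = (-2 - d) + v = -2 + v - d)
V = 18 (V = (3*(-12 + 6))*(-1) = (3*(-6))*(-1) = -18*(-1) = 18)
h(6, 3)*(V + 14) = (-2 + 6 - 1*3)*(18 + 14) = (-2 + 6 - 3)*32 = 1*32 = 32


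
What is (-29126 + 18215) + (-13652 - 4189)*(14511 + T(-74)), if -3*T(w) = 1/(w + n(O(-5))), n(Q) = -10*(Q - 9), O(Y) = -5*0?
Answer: -4142420645/16 ≈ -2.5890e+8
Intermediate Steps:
O(Y) = 0
n(Q) = 90 - 10*Q (n(Q) = -10*(-9 + Q) = 90 - 10*Q)
T(w) = -1/(3*(90 + w)) (T(w) = -1/(3*(w + (90 - 10*0))) = -1/(3*(w + (90 + 0))) = -1/(3*(w + 90)) = -1/(3*(90 + w)))
(-29126 + 18215) + (-13652 - 4189)*(14511 + T(-74)) = (-29126 + 18215) + (-13652 - 4189)*(14511 - 1/(270 + 3*(-74))) = -10911 - 17841*(14511 - 1/(270 - 222)) = -10911 - 17841*(14511 - 1/48) = -10911 - 17841*696527/48 = -10911 - 4142246069/16 = -4142420645/16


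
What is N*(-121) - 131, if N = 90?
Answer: -11021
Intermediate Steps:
N*(-121) - 131 = 90*(-121) - 131 = -10890 - 131 = -11021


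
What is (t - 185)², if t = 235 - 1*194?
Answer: 20736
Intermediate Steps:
t = 41 (t = 235 - 194 = 41)
(t - 185)² = (41 - 185)² = (-144)² = 20736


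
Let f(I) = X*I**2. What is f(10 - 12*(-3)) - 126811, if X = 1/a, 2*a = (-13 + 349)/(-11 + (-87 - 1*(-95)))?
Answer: -1775883/14 ≈ -1.2685e+5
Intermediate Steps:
a = -56 (a = ((-13 + 349)/(-11 + (-87 - 1*(-95))))/2 = (336/(-11 + (-87 + 95)))/2 = (336/(-11 + 8))/2 = (336/(-3))/2 = (336*(-1/3))/2 = (1/2)*(-112) = -56)
X = -1/56 (X = 1/(-56) = -1/56 ≈ -0.017857)
f(I) = -I**2/56
f(10 - 12*(-3)) - 126811 = -(10 - 12*(-3))**2/56 - 126811 = -(10 + 36)**2/56 - 126811 = -1/56*46**2 - 126811 = -1/56*2116 - 126811 = -529/14 - 126811 = -1775883/14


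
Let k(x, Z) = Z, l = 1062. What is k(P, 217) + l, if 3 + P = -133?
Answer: 1279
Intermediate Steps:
P = -136 (P = -3 - 133 = -136)
k(P, 217) + l = 217 + 1062 = 1279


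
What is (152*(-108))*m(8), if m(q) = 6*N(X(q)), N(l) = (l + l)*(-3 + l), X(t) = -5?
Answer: -7879680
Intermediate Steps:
N(l) = 2*l*(-3 + l) (N(l) = (2*l)*(-3 + l) = 2*l*(-3 + l))
m(q) = 480 (m(q) = 6*(2*(-5)*(-3 - 5)) = 6*(2*(-5)*(-8)) = 6*80 = 480)
(152*(-108))*m(8) = (152*(-108))*480 = -16416*480 = -7879680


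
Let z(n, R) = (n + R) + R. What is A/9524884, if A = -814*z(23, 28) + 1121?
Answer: -63185/9524884 ≈ -0.0066337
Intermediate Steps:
z(n, R) = n + 2*R (z(n, R) = (R + n) + R = n + 2*R)
A = -63185 (A = -814*(23 + 2*28) + 1121 = -814*(23 + 56) + 1121 = -814*79 + 1121 = -64306 + 1121 = -63185)
A/9524884 = -63185/9524884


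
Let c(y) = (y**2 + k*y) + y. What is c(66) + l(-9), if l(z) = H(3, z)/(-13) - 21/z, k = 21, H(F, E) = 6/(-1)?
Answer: 226621/39 ≈ 5810.8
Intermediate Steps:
H(F, E) = -6 (H(F, E) = 6*(-1) = -6)
l(z) = 6/13 - 21/z (l(z) = -6/(-13) - 21/z = -6*(-1/13) - 21/z = 6/13 - 21/z)
c(y) = y**2 + 22*y (c(y) = (y**2 + 21*y) + y = y**2 + 22*y)
c(66) + l(-9) = 66*(22 + 66) + (6/13 - 21/(-9)) = 66*88 + (6/13 - 21*(-1/9)) = 5808 + (6/13 + 7/3) = 5808 + 109/39 = 226621/39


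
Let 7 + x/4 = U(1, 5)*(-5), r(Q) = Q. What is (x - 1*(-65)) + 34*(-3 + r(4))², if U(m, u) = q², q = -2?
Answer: -9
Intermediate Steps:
U(m, u) = 4 (U(m, u) = (-2)² = 4)
x = -108 (x = -28 + 4*(4*(-5)) = -28 + 4*(-20) = -28 - 80 = -108)
(x - 1*(-65)) + 34*(-3 + r(4))² = (-108 - 1*(-65)) + 34*(-3 + 4)² = (-108 + 65) + 34*1² = -43 + 34*1 = -43 + 34 = -9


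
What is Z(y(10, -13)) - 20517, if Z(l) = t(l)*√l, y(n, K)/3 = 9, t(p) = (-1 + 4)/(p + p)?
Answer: -20517 + √3/6 ≈ -20517.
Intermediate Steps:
t(p) = 3/(2*p) (t(p) = 3/((2*p)) = 3*(1/(2*p)) = 3/(2*p))
y(n, K) = 27 (y(n, K) = 3*9 = 27)
Z(l) = 3/(2*√l) (Z(l) = (3/(2*l))*√l = 3/(2*√l))
Z(y(10, -13)) - 20517 = 3/(2*√27) - 20517 = 3*(√3/9)/2 - 20517 = √3/6 - 20517 = -20517 + √3/6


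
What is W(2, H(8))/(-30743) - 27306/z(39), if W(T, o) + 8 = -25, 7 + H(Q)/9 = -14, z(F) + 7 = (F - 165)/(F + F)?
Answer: 5456546175/1721608 ≈ 3169.4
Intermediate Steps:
z(F) = -7 + (-165 + F)/(2*F) (z(F) = -7 + (F - 165)/(F + F) = -7 + (-165 + F)/((2*F)) = -7 + (-165 + F)*(1/(2*F)) = -7 + (-165 + F)/(2*F))
H(Q) = -189 (H(Q) = -63 + 9*(-14) = -63 - 126 = -189)
W(T, o) = -33 (W(T, o) = -8 - 25 = -33)
W(2, H(8))/(-30743) - 27306/z(39) = -33/(-30743) - 27306*78/(-165 - 13*39) = -33*(-1/30743) - 27306*78/(-165 - 507) = 33/30743 - 27306/((½)*(1/39)*(-672)) = 33/30743 - 27306/(-112/13) = 33/30743 - 27306*(-13/112) = 33/30743 + 177489/56 = 5456546175/1721608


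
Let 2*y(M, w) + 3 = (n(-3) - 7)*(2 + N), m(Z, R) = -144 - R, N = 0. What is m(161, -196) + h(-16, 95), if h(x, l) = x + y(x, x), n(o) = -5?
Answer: 45/2 ≈ 22.500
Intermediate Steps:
y(M, w) = -27/2 (y(M, w) = -3/2 + ((-5 - 7)*(2 + 0))/2 = -3/2 + (-12*2)/2 = -3/2 + (1/2)*(-24) = -3/2 - 12 = -27/2)
h(x, l) = -27/2 + x (h(x, l) = x - 27/2 = -27/2 + x)
m(161, -196) + h(-16, 95) = (-144 - 1*(-196)) + (-27/2 - 16) = (-144 + 196) - 59/2 = 52 - 59/2 = 45/2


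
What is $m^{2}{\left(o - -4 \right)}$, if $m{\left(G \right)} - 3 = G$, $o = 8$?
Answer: $225$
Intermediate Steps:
$m{\left(G \right)} = 3 + G$
$m^{2}{\left(o - -4 \right)} = \left(3 + \left(8 - -4\right)\right)^{2} = \left(3 + \left(8 + 4\right)\right)^{2} = \left(3 + 12\right)^{2} = 15^{2} = 225$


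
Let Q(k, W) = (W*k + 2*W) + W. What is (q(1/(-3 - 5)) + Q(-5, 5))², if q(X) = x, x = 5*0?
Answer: 100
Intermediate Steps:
Q(k, W) = 3*W + W*k (Q(k, W) = (2*W + W*k) + W = 3*W + W*k)
x = 0
q(X) = 0
(q(1/(-3 - 5)) + Q(-5, 5))² = (0 + 5*(3 - 5))² = (0 + 5*(-2))² = (0 - 10)² = (-10)² = 100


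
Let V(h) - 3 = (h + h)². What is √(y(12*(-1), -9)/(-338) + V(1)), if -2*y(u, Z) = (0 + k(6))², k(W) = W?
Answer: 2*√298/13 ≈ 2.6558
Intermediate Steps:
y(u, Z) = -18 (y(u, Z) = -(0 + 6)²/2 = -½*6² = -½*36 = -18)
V(h) = 3 + 4*h² (V(h) = 3 + (h + h)² = 3 + (2*h)² = 3 + 4*h²)
√(y(12*(-1), -9)/(-338) + V(1)) = √(-18/(-338) + (3 + 4*1²)) = √(-18*(-1/338) + (3 + 4*1)) = √(9/169 + (3 + 4)) = √(9/169 + 7) = √(1192/169) = 2*√298/13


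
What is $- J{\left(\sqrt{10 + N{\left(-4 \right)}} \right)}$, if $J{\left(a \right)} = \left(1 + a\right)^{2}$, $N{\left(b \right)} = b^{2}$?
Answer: $- \left(1 + \sqrt{26}\right)^{2} \approx -37.198$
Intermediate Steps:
$- J{\left(\sqrt{10 + N{\left(-4 \right)}} \right)} = - \left(1 + \sqrt{10 + \left(-4\right)^{2}}\right)^{2} = - \left(1 + \sqrt{10 + 16}\right)^{2} = - \left(1 + \sqrt{26}\right)^{2}$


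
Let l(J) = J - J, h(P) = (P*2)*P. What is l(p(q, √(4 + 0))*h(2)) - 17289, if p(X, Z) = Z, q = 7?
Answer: -17289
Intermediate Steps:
h(P) = 2*P² (h(P) = (2*P)*P = 2*P²)
l(J) = 0
l(p(q, √(4 + 0))*h(2)) - 17289 = 0 - 17289 = -17289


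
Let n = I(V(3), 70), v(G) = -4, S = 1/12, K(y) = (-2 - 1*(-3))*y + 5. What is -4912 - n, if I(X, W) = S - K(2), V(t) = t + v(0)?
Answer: -58861/12 ≈ -4905.1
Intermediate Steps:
K(y) = 5 + y (K(y) = (-2 + 3)*y + 5 = 1*y + 5 = y + 5 = 5 + y)
S = 1/12 ≈ 0.083333
V(t) = -4 + t (V(t) = t - 4 = -4 + t)
I(X, W) = -83/12 (I(X, W) = 1/12 - (5 + 2) = 1/12 - 1*7 = 1/12 - 7 = -83/12)
n = -83/12 ≈ -6.9167
-4912 - n = -4912 - 1*(-83/12) = -4912 + 83/12 = -58861/12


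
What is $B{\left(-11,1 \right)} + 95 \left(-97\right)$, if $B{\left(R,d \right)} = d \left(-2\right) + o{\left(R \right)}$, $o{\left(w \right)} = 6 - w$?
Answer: $-9200$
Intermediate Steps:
$B{\left(R,d \right)} = 6 - R - 2 d$ ($B{\left(R,d \right)} = d \left(-2\right) - \left(-6 + R\right) = - 2 d - \left(-6 + R\right) = 6 - R - 2 d$)
$B{\left(-11,1 \right)} + 95 \left(-97\right) = \left(6 - -11 - 2\right) + 95 \left(-97\right) = \left(6 + 11 - 2\right) - 9215 = 15 - 9215 = -9200$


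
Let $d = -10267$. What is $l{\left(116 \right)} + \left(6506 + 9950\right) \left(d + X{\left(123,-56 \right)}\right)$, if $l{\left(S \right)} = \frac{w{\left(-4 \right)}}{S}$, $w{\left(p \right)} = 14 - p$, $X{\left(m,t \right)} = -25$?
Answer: $- \frac{9823178807}{58} \approx -1.6937 \cdot 10^{8}$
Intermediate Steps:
$l{\left(S \right)} = \frac{18}{S}$ ($l{\left(S \right)} = \frac{14 - -4}{S} = \frac{14 + 4}{S} = \frac{18}{S}$)
$l{\left(116 \right)} + \left(6506 + 9950\right) \left(d + X{\left(123,-56 \right)}\right) = \frac{18}{116} + \left(6506 + 9950\right) \left(-10267 - 25\right) = 18 \cdot \frac{1}{116} + 16456 \left(-10292\right) = \frac{9}{58} - 169365152 = - \frac{9823178807}{58}$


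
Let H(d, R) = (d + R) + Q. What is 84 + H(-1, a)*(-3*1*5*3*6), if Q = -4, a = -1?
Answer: 1704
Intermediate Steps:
H(d, R) = -4 + R + d (H(d, R) = (d + R) - 4 = (R + d) - 4 = -4 + R + d)
84 + H(-1, a)*(-3*1*5*3*6) = 84 + (-4 - 1 - 1)*(-3*1*5*3*6) = 84 - 6*(-15*3)*6 = 84 - 6*(-3*15)*6 = 84 - (-270)*6 = 84 - 6*(-270) = 84 + 1620 = 1704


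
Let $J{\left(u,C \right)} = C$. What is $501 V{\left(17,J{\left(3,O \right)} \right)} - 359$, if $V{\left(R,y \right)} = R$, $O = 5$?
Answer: $8158$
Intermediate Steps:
$501 V{\left(17,J{\left(3,O \right)} \right)} - 359 = 501 \cdot 17 - 359 = 8517 - 359 = 8158$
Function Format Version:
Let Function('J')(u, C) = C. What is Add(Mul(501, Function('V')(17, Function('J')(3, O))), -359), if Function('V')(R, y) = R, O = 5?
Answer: 8158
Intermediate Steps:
Add(Mul(501, Function('V')(17, Function('J')(3, O))), -359) = Add(Mul(501, 17), -359) = Add(8517, -359) = 8158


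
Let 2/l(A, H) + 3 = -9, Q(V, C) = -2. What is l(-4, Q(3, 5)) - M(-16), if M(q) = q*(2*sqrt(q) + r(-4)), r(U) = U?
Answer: -385/6 + 128*I ≈ -64.167 + 128.0*I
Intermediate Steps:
l(A, H) = -1/6 (l(A, H) = 2/(-3 - 9) = 2/(-12) = 2*(-1/12) = -1/6)
M(q) = q*(-4 + 2*sqrt(q)) (M(q) = q*(2*sqrt(q) - 4) = q*(-4 + 2*sqrt(q)))
l(-4, Q(3, 5)) - M(-16) = -1/6 - (-4*(-16) + 2*(-16)**(3/2)) = -1/6 - (64 + 2*(-64*I)) = -1/6 - (64 - 128*I) = -1/6 + (-64 + 128*I) = -385/6 + 128*I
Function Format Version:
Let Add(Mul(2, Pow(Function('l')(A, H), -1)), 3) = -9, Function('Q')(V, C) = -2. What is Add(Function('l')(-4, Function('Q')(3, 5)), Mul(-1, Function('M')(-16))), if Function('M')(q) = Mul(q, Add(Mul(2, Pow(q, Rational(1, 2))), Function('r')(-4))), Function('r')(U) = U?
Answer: Add(Rational(-385, 6), Mul(128, I)) ≈ Add(-64.167, Mul(128.00, I))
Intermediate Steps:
Function('l')(A, H) = Rational(-1, 6) (Function('l')(A, H) = Mul(2, Pow(Add(-3, -9), -1)) = Mul(2, Pow(-12, -1)) = Mul(2, Rational(-1, 12)) = Rational(-1, 6))
Function('M')(q) = Mul(q, Add(-4, Mul(2, Pow(q, Rational(1, 2))))) (Function('M')(q) = Mul(q, Add(Mul(2, Pow(q, Rational(1, 2))), -4)) = Mul(q, Add(-4, Mul(2, Pow(q, Rational(1, 2))))))
Add(Function('l')(-4, Function('Q')(3, 5)), Mul(-1, Function('M')(-16))) = Add(Rational(-1, 6), Mul(-1, Add(Mul(-4, -16), Mul(2, Pow(-16, Rational(3, 2)))))) = Add(Rational(-1, 6), Mul(-1, Add(64, Mul(2, Mul(-64, I))))) = Add(Rational(-1, 6), Mul(-1, Add(64, Mul(-128, I)))) = Add(Rational(-1, 6), Add(-64, Mul(128, I))) = Add(Rational(-385, 6), Mul(128, I))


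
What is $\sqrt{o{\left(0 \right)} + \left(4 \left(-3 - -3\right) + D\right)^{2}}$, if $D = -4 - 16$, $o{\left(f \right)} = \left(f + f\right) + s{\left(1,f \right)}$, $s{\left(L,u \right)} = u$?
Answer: $20$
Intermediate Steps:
$o{\left(f \right)} = 3 f$ ($o{\left(f \right)} = \left(f + f\right) + f = 2 f + f = 3 f$)
$D = -20$
$\sqrt{o{\left(0 \right)} + \left(4 \left(-3 - -3\right) + D\right)^{2}} = \sqrt{3 \cdot 0 + \left(4 \left(-3 - -3\right) - 20\right)^{2}} = \sqrt{0 + \left(4 \left(-3 + 3\right) - 20\right)^{2}} = \sqrt{0 + \left(4 \cdot 0 - 20\right)^{2}} = \sqrt{0 + \left(0 - 20\right)^{2}} = \sqrt{0 + \left(-20\right)^{2}} = \sqrt{0 + 400} = \sqrt{400} = 20$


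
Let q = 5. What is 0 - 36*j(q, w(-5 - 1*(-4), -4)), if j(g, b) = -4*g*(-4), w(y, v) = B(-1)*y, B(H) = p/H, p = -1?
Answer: -2880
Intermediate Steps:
B(H) = -1/H
w(y, v) = y (w(y, v) = (-1/(-1))*y = (-1*(-1))*y = 1*y = y)
j(g, b) = 16*g
0 - 36*j(q, w(-5 - 1*(-4), -4)) = 0 - 576*5 = 0 - 36*80 = 0 - 2880 = -2880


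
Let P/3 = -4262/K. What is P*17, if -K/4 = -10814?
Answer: -108681/21628 ≈ -5.0250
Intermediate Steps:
K = 43256 (K = -4*(-10814) = 43256)
P = -6393/21628 (P = 3*(-4262/43256) = 3*(-4262*1/43256) = 3*(-2131/21628) = -6393/21628 ≈ -0.29559)
P*17 = -6393/21628*17 = -108681/21628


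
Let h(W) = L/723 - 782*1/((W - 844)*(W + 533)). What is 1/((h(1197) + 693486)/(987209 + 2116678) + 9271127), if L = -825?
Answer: 228409286619615/2117611555262115615469 ≈ 1.0786e-7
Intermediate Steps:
h(W) = -275/241 - 782/((-844 + W)*(533 + W)) (h(W) = -825/723 - 782*1/((W - 844)*(W + 533)) = -825*1/723 - 782*1/((-844 + W)*(533 + W)) = -275/241 - 782*1/((-844 + W)*(533 + W)) = -275/241 - 782/((-844 + W)*(533 + W)))
1/((h(1197) + 693486)/(987209 + 2116678) + 9271127) = 1/(((-123520838 - 85525*1197 + 275*1197²)/(241*(449852 - 1*1197² + 311*1197)) + 693486)/(987209 + 2116678) + 9271127) = 1/(((-123520838 - 102373425 + 275*1432809)/(241*(449852 - 1*1432809 + 372267)) + 693486)/3103887 + 9271127) = 1/(((-123520838 - 102373425 + 394022475)/(241*(449852 - 1432809 + 372267)) + 693486)*(1/3103887) + 9271127) = 1/(((1/241)*168128212/(-610690) + 693486)*(1/3103887) + 9271127) = 1/(((1/241)*(-1/610690)*168128212 + 693486)*(1/3103887) + 9271127) = 1/((-84064106/73588145 + 693486)*(1/3103887) + 9271127) = 1/((51032264259364/73588145)*(1/3103887) + 9271127) = 1/(51032264259364/228409286619615 + 9271127) = 1/(2117611555262115615469/228409286619615) = 228409286619615/2117611555262115615469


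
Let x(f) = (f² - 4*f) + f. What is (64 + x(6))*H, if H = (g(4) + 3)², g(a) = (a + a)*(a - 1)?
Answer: 59778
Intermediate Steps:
g(a) = 2*a*(-1 + a) (g(a) = (2*a)*(-1 + a) = 2*a*(-1 + a))
x(f) = f² - 3*f
H = 729 (H = (2*4*(-1 + 4) + 3)² = (2*4*3 + 3)² = (24 + 3)² = 27² = 729)
(64 + x(6))*H = (64 + 6*(-3 + 6))*729 = (64 + 6*3)*729 = (64 + 18)*729 = 82*729 = 59778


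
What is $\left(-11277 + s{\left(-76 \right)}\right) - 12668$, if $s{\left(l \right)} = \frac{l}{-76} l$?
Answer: $-24021$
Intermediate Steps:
$s{\left(l \right)} = - \frac{l^{2}}{76}$ ($s{\left(l \right)} = l \left(- \frac{1}{76}\right) l = - \frac{l}{76} l = - \frac{l^{2}}{76}$)
$\left(-11277 + s{\left(-76 \right)}\right) - 12668 = \left(-11277 - \frac{\left(-76\right)^{2}}{76}\right) - 12668 = \left(-11277 - 76\right) - 12668 = -11353 - 12668 = -24021$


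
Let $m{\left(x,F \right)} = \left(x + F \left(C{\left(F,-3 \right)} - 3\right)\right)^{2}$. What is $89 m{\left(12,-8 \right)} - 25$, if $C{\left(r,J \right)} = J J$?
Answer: $115319$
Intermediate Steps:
$C{\left(r,J \right)} = J^{2}$
$m{\left(x,F \right)} = \left(x + 6 F\right)^{2}$ ($m{\left(x,F \right)} = \left(x + F \left(\left(-3\right)^{2} - 3\right)\right)^{2} = \left(x + F \left(9 - 3\right)\right)^{2} = \left(x + F 6\right)^{2} = \left(x + 6 F\right)^{2}$)
$89 m{\left(12,-8 \right)} - 25 = 89 \left(12 + 6 \left(-8\right)\right)^{2} - 25 = 89 \left(12 - 48\right)^{2} - 25 = 89 \left(-36\right)^{2} - 25 = 89 \cdot 1296 - 25 = 115344 - 25 = 115319$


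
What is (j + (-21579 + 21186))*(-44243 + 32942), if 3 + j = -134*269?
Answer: 411831042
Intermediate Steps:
j = -36049 (j = -3 - 134*269 = -3 - 36046 = -36049)
(j + (-21579 + 21186))*(-44243 + 32942) = (-36049 + (-21579 + 21186))*(-44243 + 32942) = (-36049 - 393)*(-11301) = -36442*(-11301) = 411831042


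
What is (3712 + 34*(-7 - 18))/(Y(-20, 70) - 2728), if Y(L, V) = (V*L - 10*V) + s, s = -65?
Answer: -954/1631 ≈ -0.58492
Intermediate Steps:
Y(L, V) = -65 - 10*V + L*V (Y(L, V) = (V*L - 10*V) - 65 = (L*V - 10*V) - 65 = (-10*V + L*V) - 65 = -65 - 10*V + L*V)
(3712 + 34*(-7 - 18))/(Y(-20, 70) - 2728) = (3712 + 34*(-7 - 18))/((-65 - 10*70 - 20*70) - 2728) = (3712 + 34*(-25))/((-65 - 700 - 1400) - 2728) = (3712 - 850)/(-2165 - 2728) = 2862/(-4893) = 2862*(-1/4893) = -954/1631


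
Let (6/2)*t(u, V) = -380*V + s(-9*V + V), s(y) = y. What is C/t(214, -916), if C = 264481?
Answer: 793443/355408 ≈ 2.2325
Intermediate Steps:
t(u, V) = -388*V/3 (t(u, V) = (-380*V + (-9*V + V))/3 = (-380*V - 8*V)/3 = (-388*V)/3 = -388*V/3)
C/t(214, -916) = 264481/((-388/3*(-916))) = 264481/(355408/3) = 264481*(3/355408) = 793443/355408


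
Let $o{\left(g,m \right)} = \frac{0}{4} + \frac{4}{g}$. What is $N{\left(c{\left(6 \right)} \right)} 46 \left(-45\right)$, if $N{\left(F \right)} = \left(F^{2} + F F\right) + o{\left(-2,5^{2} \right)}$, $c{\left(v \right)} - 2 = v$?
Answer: $-260820$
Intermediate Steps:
$c{\left(v \right)} = 2 + v$
$o{\left(g,m \right)} = \frac{4}{g}$ ($o{\left(g,m \right)} = 0 \cdot \frac{1}{4} + \frac{4}{g} = 0 + \frac{4}{g} = \frac{4}{g}$)
$N{\left(F \right)} = -2 + 2 F^{2}$ ($N{\left(F \right)} = \left(F^{2} + F F\right) + \frac{4}{-2} = \left(F^{2} + F^{2}\right) + 4 \left(- \frac{1}{2}\right) = 2 F^{2} - 2 = -2 + 2 F^{2}$)
$N{\left(c{\left(6 \right)} \right)} 46 \left(-45\right) = \left(-2 + 2 \left(2 + 6\right)^{2}\right) 46 \left(-45\right) = \left(-2 + 2 \cdot 8^{2}\right) 46 \left(-45\right) = \left(-2 + 2 \cdot 64\right) 46 \left(-45\right) = \left(-2 + 128\right) 46 \left(-45\right) = 126 \cdot 46 \left(-45\right) = 5796 \left(-45\right) = -260820$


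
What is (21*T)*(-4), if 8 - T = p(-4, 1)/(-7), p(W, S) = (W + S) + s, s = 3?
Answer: -672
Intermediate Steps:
p(W, S) = 3 + S + W (p(W, S) = (W + S) + 3 = (S + W) + 3 = 3 + S + W)
T = 8 (T = 8 - (3 + 1 - 4)/(-7) = 8 - 0*(-1)/7 = 8 - 1*0 = 8 + 0 = 8)
(21*T)*(-4) = (21*8)*(-4) = 168*(-4) = -672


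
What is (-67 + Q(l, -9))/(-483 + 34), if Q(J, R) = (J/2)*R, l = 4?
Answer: 85/449 ≈ 0.18931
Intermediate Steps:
Q(J, R) = J*R/2 (Q(J, R) = (J*(1/2))*R = (J/2)*R = J*R/2)
(-67 + Q(l, -9))/(-483 + 34) = (-67 + (1/2)*4*(-9))/(-483 + 34) = (-67 - 18)/(-449) = -85*(-1/449) = 85/449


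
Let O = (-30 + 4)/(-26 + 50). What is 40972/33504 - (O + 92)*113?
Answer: -86041291/8376 ≈ -10272.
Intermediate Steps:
O = -13/12 (O = -26/24 = -26*1/24 = -13/12 ≈ -1.0833)
40972/33504 - (O + 92)*113 = 40972/33504 - (-13/12 + 92)*113 = 40972*(1/33504) - 1091*113/12 = 10243/8376 - 1*123283/12 = 10243/8376 - 123283/12 = -86041291/8376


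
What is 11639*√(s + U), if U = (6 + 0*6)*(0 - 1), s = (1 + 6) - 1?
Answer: 0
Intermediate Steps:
s = 6 (s = 7 - 1 = 6)
U = -6 (U = (6 + 0)*(-1) = 6*(-1) = -6)
11639*√(s + U) = 11639*√(6 - 6) = 11639*√0 = 11639*0 = 0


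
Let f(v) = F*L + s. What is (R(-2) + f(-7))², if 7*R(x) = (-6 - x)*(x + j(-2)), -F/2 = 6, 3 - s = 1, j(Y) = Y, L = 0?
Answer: 900/49 ≈ 18.367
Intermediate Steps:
s = 2 (s = 3 - 1*1 = 3 - 1 = 2)
F = -12 (F = -2*6 = -12)
f(v) = 2 (f(v) = -12*0 + 2 = 0 + 2 = 2)
R(x) = (-6 - x)*(-2 + x)/7 (R(x) = ((-6 - x)*(x - 2))/7 = ((-6 - x)*(-2 + x))/7 = (-6 - x)*(-2 + x)/7)
(R(-2) + f(-7))² = ((12/7 - 4/7*(-2) - ⅐*(-2)²) + 2)² = ((12/7 + 8/7 - ⅐*4) + 2)² = ((12/7 + 8/7 - 4/7) + 2)² = (16/7 + 2)² = (30/7)² = 900/49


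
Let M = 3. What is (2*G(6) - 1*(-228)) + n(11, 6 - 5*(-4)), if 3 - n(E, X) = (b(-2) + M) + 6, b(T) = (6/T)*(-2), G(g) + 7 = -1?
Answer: 200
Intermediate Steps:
G(g) = -8 (G(g) = -7 - 1 = -8)
b(T) = -12/T
n(E, X) = -12 (n(E, X) = 3 - ((-12/(-2) + 3) + 6) = 3 - ((-12*(-1/2) + 3) + 6) = 3 - ((6 + 3) + 6) = 3 - (9 + 6) = 3 - 1*15 = 3 - 15 = -12)
(2*G(6) - 1*(-228)) + n(11, 6 - 5*(-4)) = (2*(-8) - 1*(-228)) - 12 = (-16 + 228) - 12 = 212 - 12 = 200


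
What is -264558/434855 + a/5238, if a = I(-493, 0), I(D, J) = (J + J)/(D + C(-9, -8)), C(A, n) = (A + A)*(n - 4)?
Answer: -264558/434855 ≈ -0.60838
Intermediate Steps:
C(A, n) = 2*A*(-4 + n) (C(A, n) = (2*A)*(-4 + n) = 2*A*(-4 + n))
I(D, J) = 2*J/(216 + D) (I(D, J) = (J + J)/(D + 2*(-9)*(-4 - 8)) = (2*J)/(D + 2*(-9)*(-12)) = (2*J)/(D + 216) = (2*J)/(216 + D) = 2*J/(216 + D))
a = 0 (a = 2*0/(216 - 493) = 2*0/(-277) = 2*0*(-1/277) = 0)
-264558/434855 + a/5238 = -264558/434855 + 0/5238 = -264558*1/434855 + 0*(1/5238) = -264558/434855 + 0 = -264558/434855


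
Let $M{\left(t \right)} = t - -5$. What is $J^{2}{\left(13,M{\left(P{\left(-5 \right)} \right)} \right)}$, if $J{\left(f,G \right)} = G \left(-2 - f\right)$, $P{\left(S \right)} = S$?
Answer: $0$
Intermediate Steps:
$M{\left(t \right)} = 5 + t$ ($M{\left(t \right)} = t + 5 = 5 + t$)
$J^{2}{\left(13,M{\left(P{\left(-5 \right)} \right)} \right)} = \left(- \left(5 - 5\right) \left(2 + 13\right)\right)^{2} = \left(\left(-1\right) 0 \cdot 15\right)^{2} = 0^{2} = 0$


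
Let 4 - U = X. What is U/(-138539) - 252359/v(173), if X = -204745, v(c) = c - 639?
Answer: 34866150467/64559174 ≈ 540.07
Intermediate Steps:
v(c) = -639 + c
U = 204749 (U = 4 - 1*(-204745) = 4 + 204745 = 204749)
U/(-138539) - 252359/v(173) = 204749/(-138539) - 252359/(-639 + 173) = 204749*(-1/138539) - 252359/(-466) = -204749/138539 - 252359*(-1/466) = -204749/138539 + 252359/466 = 34866150467/64559174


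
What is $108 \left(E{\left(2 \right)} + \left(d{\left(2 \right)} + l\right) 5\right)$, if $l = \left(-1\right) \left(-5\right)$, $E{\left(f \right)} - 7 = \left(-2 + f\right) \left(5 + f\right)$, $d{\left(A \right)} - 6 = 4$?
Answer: $8856$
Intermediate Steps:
$d{\left(A \right)} = 10$ ($d{\left(A \right)} = 6 + 4 = 10$)
$E{\left(f \right)} = 7 + \left(-2 + f\right) \left(5 + f\right)$
$l = 5$
$108 \left(E{\left(2 \right)} + \left(d{\left(2 \right)} + l\right) 5\right) = 108 \left(\left(-3 + 2^{2} + 3 \cdot 2\right) + \left(10 + 5\right) 5\right) = 108 \left(\left(-3 + 4 + 6\right) + 15 \cdot 5\right) = 108 \left(7 + 75\right) = 108 \cdot 82 = 8856$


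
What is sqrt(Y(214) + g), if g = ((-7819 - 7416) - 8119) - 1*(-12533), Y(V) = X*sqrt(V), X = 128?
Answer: sqrt(-10821 + 128*sqrt(214)) ≈ 94.597*I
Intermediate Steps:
Y(V) = 128*sqrt(V)
g = -10821 (g = (-15235 - 8119) + 12533 = -23354 + 12533 = -10821)
sqrt(Y(214) + g) = sqrt(128*sqrt(214) - 10821) = sqrt(-10821 + 128*sqrt(214))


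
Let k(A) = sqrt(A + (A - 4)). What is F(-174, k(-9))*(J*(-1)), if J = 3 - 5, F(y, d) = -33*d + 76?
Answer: 152 - 66*I*sqrt(22) ≈ 152.0 - 309.57*I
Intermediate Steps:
k(A) = sqrt(-4 + 2*A) (k(A) = sqrt(A + (-4 + A)) = sqrt(-4 + 2*A))
F(y, d) = 76 - 33*d
J = -2
F(-174, k(-9))*(J*(-1)) = (76 - 33*sqrt(-4 + 2*(-9)))*(-2*(-1)) = (76 - 33*sqrt(-4 - 18))*2 = (76 - 33*I*sqrt(22))*2 = 152 - 66*I*sqrt(22)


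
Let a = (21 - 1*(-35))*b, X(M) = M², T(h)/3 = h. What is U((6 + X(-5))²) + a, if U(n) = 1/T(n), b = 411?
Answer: 66355129/2883 ≈ 23016.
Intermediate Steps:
T(h) = 3*h
U(n) = 1/(3*n)
a = 23016 (a = (21 - 1*(-35))*411 = (21 + 35)*411 = 56*411 = 23016)
U((6 + X(-5))²) + a = 1/(3*((6 + (-5)²)²)) + 23016 = 1/(3*((6 + 25)²)) + 23016 = 1/(3*(31²)) + 23016 = (⅓)/961 + 23016 = (⅓)*(1/961) + 23016 = 1/2883 + 23016 = 66355129/2883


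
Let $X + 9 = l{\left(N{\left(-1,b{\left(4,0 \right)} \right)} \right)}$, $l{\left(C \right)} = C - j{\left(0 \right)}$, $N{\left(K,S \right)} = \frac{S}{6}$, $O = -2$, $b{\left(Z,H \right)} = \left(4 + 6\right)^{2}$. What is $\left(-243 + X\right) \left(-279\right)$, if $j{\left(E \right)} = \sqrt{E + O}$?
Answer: $65658 + 279 i \sqrt{2} \approx 65658.0 + 394.57 i$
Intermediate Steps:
$b{\left(Z,H \right)} = 100$ ($b{\left(Z,H \right)} = 10^{2} = 100$)
$N{\left(K,S \right)} = \frac{S}{6}$ ($N{\left(K,S \right)} = S \frac{1}{6} = \frac{S}{6}$)
$j{\left(E \right)} = \sqrt{-2 + E}$ ($j{\left(E \right)} = \sqrt{E - 2} = \sqrt{-2 + E}$)
$l{\left(C \right)} = C - i \sqrt{2}$ ($l{\left(C \right)} = C - \sqrt{-2 + 0} = C - \sqrt{-2} = C - i \sqrt{2}$)
$X = \frac{23}{3} - i \sqrt{2}$ ($X = -9 + \left(\frac{1}{6} \cdot 100 - i \sqrt{2}\right) = -9 + \left(\frac{50}{3} - i \sqrt{2}\right) = \frac{23}{3} - i \sqrt{2} \approx 7.6667 - 1.4142 i$)
$\left(-243 + X\right) \left(-279\right) = \left(-243 + \left(\frac{23}{3} - i \sqrt{2}\right)\right) \left(-279\right) = \left(- \frac{706}{3} - i \sqrt{2}\right) \left(-279\right) = 65658 + 279 i \sqrt{2}$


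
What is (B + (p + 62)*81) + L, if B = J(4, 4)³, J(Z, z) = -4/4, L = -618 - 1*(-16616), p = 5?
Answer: 21424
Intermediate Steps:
L = 15998 (L = -618 + 16616 = 15998)
J(Z, z) = -1 (J(Z, z) = -4*¼ = -1)
B = -1 (B = (-1)³ = -1)
(B + (p + 62)*81) + L = (-1 + (5 + 62)*81) + 15998 = (-1 + 67*81) + 15998 = (-1 + 5427) + 15998 = 5426 + 15998 = 21424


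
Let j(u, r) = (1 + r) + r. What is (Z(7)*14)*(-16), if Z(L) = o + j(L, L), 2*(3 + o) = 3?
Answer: -3024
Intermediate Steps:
o = -3/2 (o = -3 + (1/2)*3 = -3 + 3/2 = -3/2 ≈ -1.5000)
j(u, r) = 1 + 2*r
Z(L) = -1/2 + 2*L (Z(L) = -3/2 + (1 + 2*L) = -1/2 + 2*L)
(Z(7)*14)*(-16) = ((-1/2 + 2*7)*14)*(-16) = ((-1/2 + 14)*14)*(-16) = ((27/2)*14)*(-16) = 189*(-16) = -3024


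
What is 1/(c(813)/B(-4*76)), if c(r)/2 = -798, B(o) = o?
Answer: 4/21 ≈ 0.19048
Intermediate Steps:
c(r) = -1596 (c(r) = 2*(-798) = -1596)
1/(c(813)/B(-4*76)) = 1/(-1596/((-4*76))) = 1/(-1596/(-304)) = 1/(-1596*(-1/304)) = 1/(21/4) = 4/21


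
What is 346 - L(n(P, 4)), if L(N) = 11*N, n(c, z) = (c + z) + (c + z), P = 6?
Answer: 126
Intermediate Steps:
n(c, z) = 2*c + 2*z
346 - L(n(P, 4)) = 346 - 11*(2*6 + 2*4) = 346 - 11*(12 + 8) = 346 - 11*20 = 346 - 1*220 = 346 - 220 = 126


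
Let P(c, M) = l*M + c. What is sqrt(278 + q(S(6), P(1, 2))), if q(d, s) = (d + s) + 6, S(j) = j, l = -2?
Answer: sqrt(287) ≈ 16.941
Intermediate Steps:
P(c, M) = c - 2*M (P(c, M) = -2*M + c = c - 2*M)
q(d, s) = 6 + d + s
sqrt(278 + q(S(6), P(1, 2))) = sqrt(278 + (6 + 6 + (1 - 2*2))) = sqrt(278 + (6 + 6 + (1 - 4))) = sqrt(278 + (6 + 6 - 3)) = sqrt(278 + 9) = sqrt(287)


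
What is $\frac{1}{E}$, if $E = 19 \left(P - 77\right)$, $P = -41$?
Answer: $- \frac{1}{2242} \approx -0.00044603$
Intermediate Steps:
$E = -2242$ ($E = 19 \left(-41 - 77\right) = 19 \left(-118\right) = -2242$)
$\frac{1}{E} = \frac{1}{-2242} = - \frac{1}{2242}$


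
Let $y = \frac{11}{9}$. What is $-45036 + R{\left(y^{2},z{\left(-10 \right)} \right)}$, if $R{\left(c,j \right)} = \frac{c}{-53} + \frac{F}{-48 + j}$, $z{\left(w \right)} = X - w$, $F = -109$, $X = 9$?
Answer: $- \frac{5606382464}{124497} \approx -45032.0$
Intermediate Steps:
$z{\left(w \right)} = 9 - w$
$y = \frac{11}{9}$ ($y = 11 \cdot \frac{1}{9} = \frac{11}{9} \approx 1.2222$)
$R{\left(c,j \right)} = - \frac{109}{-48 + j} - \frac{c}{53}$ ($R{\left(c,j \right)} = \frac{c}{-53} - \frac{109}{-48 + j} = c \left(- \frac{1}{53}\right) - \frac{109}{-48 + j} = - \frac{c}{53} - \frac{109}{-48 + j} = - \frac{109}{-48 + j} - \frac{c}{53}$)
$-45036 + R{\left(y^{2},z{\left(-10 \right)} \right)} = -45036 + \frac{-5777 + 48 \left(\frac{11}{9}\right)^{2} - \left(\frac{11}{9}\right)^{2} \left(9 - -10\right)}{53 \left(-48 + \left(9 - -10\right)\right)} = -45036 + \frac{-5777 + 48 \cdot \frac{121}{81} - \frac{121 \left(9 + 10\right)}{81}}{53 \left(-48 + \left(9 + 10\right)\right)} = -45036 + \frac{-5777 + \frac{1936}{27} - \frac{121}{81} \cdot 19}{53 \left(-48 + 19\right)} = -45036 + \frac{-5777 + \frac{1936}{27} - \frac{2299}{81}}{53 \left(-29\right)} = -45036 + \frac{1}{53} \left(- \frac{1}{29}\right) \left(- \frac{464428}{81}\right) = -45036 + \frac{464428}{124497} = - \frac{5606382464}{124497}$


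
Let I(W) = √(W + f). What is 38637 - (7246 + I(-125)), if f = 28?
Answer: 31391 - I*√97 ≈ 31391.0 - 9.8489*I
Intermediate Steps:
I(W) = √(28 + W) (I(W) = √(W + 28) = √(28 + W))
38637 - (7246 + I(-125)) = 38637 - (7246 + √(28 - 125)) = 38637 - (7246 + √(-97)) = 38637 - (7246 + I*√97) = 38637 + (-7246 - I*√97) = 31391 - I*√97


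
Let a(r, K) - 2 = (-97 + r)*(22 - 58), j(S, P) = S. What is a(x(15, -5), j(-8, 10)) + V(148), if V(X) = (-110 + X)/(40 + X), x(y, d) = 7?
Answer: 304767/94 ≈ 3242.2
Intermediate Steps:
V(X) = (-110 + X)/(40 + X)
a(r, K) = 3494 - 36*r (a(r, K) = 2 + (-97 + r)*(22 - 58) = 2 + (-97 + r)*(-36) = 2 + (3492 - 36*r) = 3494 - 36*r)
a(x(15, -5), j(-8, 10)) + V(148) = (3494 - 36*7) + (-110 + 148)/(40 + 148) = (3494 - 252) + 38/188 = 3242 + (1/188)*38 = 3242 + 19/94 = 304767/94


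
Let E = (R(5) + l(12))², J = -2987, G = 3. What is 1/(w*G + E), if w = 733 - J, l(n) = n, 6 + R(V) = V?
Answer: 1/11281 ≈ 8.8645e-5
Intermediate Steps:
R(V) = -6 + V
w = 3720 (w = 733 - 1*(-2987) = 733 + 2987 = 3720)
E = 121 (E = ((-6 + 5) + 12)² = (-1 + 12)² = 11² = 121)
1/(w*G + E) = 1/(3720*3 + 121) = 1/(11160 + 121) = 1/11281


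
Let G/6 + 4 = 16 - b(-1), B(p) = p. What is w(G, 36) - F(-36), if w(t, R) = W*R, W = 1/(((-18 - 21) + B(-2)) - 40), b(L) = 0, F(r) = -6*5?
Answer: 266/9 ≈ 29.556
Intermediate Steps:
F(r) = -30
G = 72 (G = -24 + 6*(16 - 1*0) = -24 + 6*(16 + 0) = -24 + 6*16 = -24 + 96 = 72)
W = -1/81 (W = 1/(((-18 - 21) - 2) - 40) = 1/((-39 - 2) - 40) = 1/(-41 - 40) = 1/(-81) = -1/81 ≈ -0.012346)
w(t, R) = -R/81
w(G, 36) - F(-36) = -1/81*36 - 1*(-30) = -4/9 + 30 = 266/9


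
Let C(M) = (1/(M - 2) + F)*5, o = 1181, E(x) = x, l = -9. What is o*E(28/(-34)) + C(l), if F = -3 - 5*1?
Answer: -189439/187 ≈ -1013.0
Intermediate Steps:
F = -8 (F = -3 - 5 = -8)
C(M) = -40 + 5/(-2 + M) (C(M) = (1/(M - 2) - 8)*5 = (1/(-2 + M) - 8)*5 = (-8 + 1/(-2 + M))*5 = -40 + 5/(-2 + M))
o*E(28/(-34)) + C(l) = 1181*(28/(-34)) + 5*(17 - 8*(-9))/(-2 - 9) = 1181*(28*(-1/34)) + 5*(17 + 72)/(-11) = 1181*(-14/17) + 5*(-1/11)*89 = -16534/17 - 445/11 = -189439/187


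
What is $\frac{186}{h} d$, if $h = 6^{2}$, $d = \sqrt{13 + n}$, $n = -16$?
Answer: $\frac{31 i \sqrt{3}}{6} \approx 8.9489 i$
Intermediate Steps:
$d = i \sqrt{3}$ ($d = \sqrt{13 - 16} = \sqrt{-3} = i \sqrt{3} \approx 1.732 i$)
$h = 36$
$\frac{186}{h} d = \frac{186}{36} i \sqrt{3} = 186 \cdot \frac{1}{36} i \sqrt{3} = \frac{31 i \sqrt{3}}{6}$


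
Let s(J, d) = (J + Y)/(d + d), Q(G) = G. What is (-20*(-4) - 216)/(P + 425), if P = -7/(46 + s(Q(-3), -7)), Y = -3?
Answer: -11050/34519 ≈ -0.32011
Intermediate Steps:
s(J, d) = (-3 + J)/(2*d) (s(J, d) = (J - 3)/(d + d) = (-3 + J)/((2*d)) = (-3 + J)*(1/(2*d)) = (-3 + J)/(2*d))
P = -49/325 (P = -7/(46 + (1/2)*(-3 - 3)/(-7)) = -7/(46 + (1/2)*(-1/7)*(-6)) = -7/(46 + 3/7) = -7/325/7 = -7*7/325 = -49/325 ≈ -0.15077)
(-20*(-4) - 216)/(P + 425) = (-20*(-4) - 216)/(-49/325 + 425) = (80 - 216)/(138076/325) = -136*325/138076 = -11050/34519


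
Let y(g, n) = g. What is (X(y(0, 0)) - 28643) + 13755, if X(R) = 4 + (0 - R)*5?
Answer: -14884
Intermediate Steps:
X(R) = 4 - 5*R (X(R) = 4 - R*5 = 4 - 5*R)
(X(y(0, 0)) - 28643) + 13755 = ((4 - 5*0) - 28643) + 13755 = ((4 + 0) - 28643) + 13755 = (4 - 28643) + 13755 = -28639 + 13755 = -14884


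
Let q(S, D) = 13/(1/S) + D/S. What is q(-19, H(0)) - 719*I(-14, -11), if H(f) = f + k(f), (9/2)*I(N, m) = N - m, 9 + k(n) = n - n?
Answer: 13270/57 ≈ 232.81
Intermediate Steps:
k(n) = -9 (k(n) = -9 + (n - n) = -9 + 0 = -9)
I(N, m) = -2*m/9 + 2*N/9 (I(N, m) = 2*(N - m)/9 = -2*m/9 + 2*N/9)
H(f) = -9 + f (H(f) = f - 9 = -9 + f)
q(S, D) = 13*S + D/S
q(-19, H(0)) - 719*I(-14, -11) = (13*(-19) + (-9 + 0)/(-19)) - 719*(-2/9*(-11) + (2/9)*(-14)) = (-247 - 9*(-1/19)) - 719*(22/9 - 28/9) = (-247 + 9/19) - 719*(-⅔) = -4684/19 + 1438/3 = 13270/57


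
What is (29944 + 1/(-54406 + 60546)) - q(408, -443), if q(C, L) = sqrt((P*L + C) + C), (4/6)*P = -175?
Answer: 183856161/6140 - 3*sqrt(52046)/2 ≈ 29602.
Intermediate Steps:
P = -525/2 (P = (3/2)*(-175) = -525/2 ≈ -262.50)
q(C, L) = sqrt(2*C - 525*L/2) (q(C, L) = sqrt((-525*L/2 + C) + C) = sqrt((C - 525*L/2) + C) = sqrt(2*C - 525*L/2))
(29944 + 1/(-54406 + 60546)) - q(408, -443) = (29944 + 1/(-54406 + 60546)) - sqrt(-1050*(-443) + 8*408)/2 = (29944 + 1/6140) - sqrt(465150 + 3264)/2 = (29944 + 1/6140) - sqrt(468414)/2 = 183856161/6140 - 3*sqrt(52046)/2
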